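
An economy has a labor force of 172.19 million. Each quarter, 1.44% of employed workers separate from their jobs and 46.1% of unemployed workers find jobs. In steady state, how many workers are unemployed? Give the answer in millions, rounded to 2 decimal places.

About 5.22 million are unemployed in steady state.

Steady-state unemployment rate u* = s/(s+f) = 1.44/(1.44+46.1) = 0.030290.
Unemployed = u* × labor force = 0.030290 × 172.19 ≈ 5.22 million.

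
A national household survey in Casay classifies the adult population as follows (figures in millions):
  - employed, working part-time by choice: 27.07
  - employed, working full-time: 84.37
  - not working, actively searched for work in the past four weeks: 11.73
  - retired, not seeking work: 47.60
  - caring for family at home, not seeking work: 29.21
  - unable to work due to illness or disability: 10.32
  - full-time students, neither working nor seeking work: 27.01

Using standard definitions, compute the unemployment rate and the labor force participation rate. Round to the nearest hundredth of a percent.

Unemployment rate ≈ 9.52%; labor force participation rate ≈ 51.90%.

Employed = 27.07 + 84.37 = 111.44 million.
Unemployed = 11.73 million.
Labor force = 111.44 + 11.73 = 123.17 million.
Not in labor force = 47.60 + 29.21 + 10.32 + 27.01 = 114.14 million (those not working and not actively searching are outside the labor force).
Civilian working-age population = 123.17 + 114.14 = 237.31 million.
Unemployment rate = 11.73 / 123.17 = 9.52%.
Labor force participation rate = 123.17 / 237.31 = 51.90%.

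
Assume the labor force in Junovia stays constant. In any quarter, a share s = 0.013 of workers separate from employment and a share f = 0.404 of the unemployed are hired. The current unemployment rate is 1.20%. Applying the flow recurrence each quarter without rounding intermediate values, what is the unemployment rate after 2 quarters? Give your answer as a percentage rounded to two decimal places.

Unemployment rate after two quarters ≈ 2.47%.

With a fixed labor force, u_{t+1} = u_t + s·(1−u_t) − f·u_t = u_t·(1−s−f) + s.
Here 1−s−f = 0.583 and s = 0.013.
u_1 = 0.012000 × 0.583 + 0.013 = 0.019996.
u_2 = 0.019996 × 0.583 + 0.013 = 0.024658.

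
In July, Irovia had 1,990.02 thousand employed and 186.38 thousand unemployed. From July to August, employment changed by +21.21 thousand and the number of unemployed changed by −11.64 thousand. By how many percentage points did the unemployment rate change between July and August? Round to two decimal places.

The unemployment rate changed by −0.57 percentage points.

July: labor force = 1,990.02 + 186.38 = 2,176.40; u = 186.38/2,176.40 = 8.56%.
August: labor force = 2,011.23 + 174.74 = 2,185.97; u = 174.74/2,185.97 = 7.99%.
Change = 7.99% − 8.56% = −0.57 pp.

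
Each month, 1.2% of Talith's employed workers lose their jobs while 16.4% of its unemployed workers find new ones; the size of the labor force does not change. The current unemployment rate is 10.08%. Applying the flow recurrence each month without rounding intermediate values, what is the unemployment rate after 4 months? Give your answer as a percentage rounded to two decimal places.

Unemployment rate after four months ≈ 8.32%.

With a fixed labor force, u_{t+1} = u_t + s·(1−u_t) − f·u_t = u_t·(1−s−f) + s.
Here 1−s−f = 0.824 and s = 0.012.
u_1 = 0.100800 × 0.824 + 0.012 = 0.095059.
u_2 = 0.095059 × 0.824 + 0.012 = 0.090329.
u_3 = 0.090329 × 0.824 + 0.012 = 0.086431.
u_4 = 0.086431 × 0.824 + 0.012 = 0.083219.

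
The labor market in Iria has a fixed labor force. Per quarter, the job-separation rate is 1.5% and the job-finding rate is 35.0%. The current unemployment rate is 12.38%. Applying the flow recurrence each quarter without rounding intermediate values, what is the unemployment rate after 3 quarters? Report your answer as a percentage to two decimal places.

Unemployment rate after three quarters ≈ 6.23%.

With a fixed labor force, u_{t+1} = u_t + s·(1−u_t) − f·u_t = u_t·(1−s−f) + s.
Here 1−s−f = 0.635 and s = 0.015.
u_1 = 0.123800 × 0.635 + 0.015 = 0.093613.
u_2 = 0.093613 × 0.635 + 0.015 = 0.074444.
u_3 = 0.074444 × 0.635 + 0.015 = 0.062272.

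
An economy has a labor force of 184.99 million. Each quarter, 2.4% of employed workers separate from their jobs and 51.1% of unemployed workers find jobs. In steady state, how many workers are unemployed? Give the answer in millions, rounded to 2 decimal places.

About 8.30 million are unemployed in steady state.

Steady-state unemployment rate u* = s/(s+f) = 2.4/(2.4+51.1) = 0.044860.
Unemployed = u* × labor force = 0.044860 × 184.99 ≈ 8.30 million.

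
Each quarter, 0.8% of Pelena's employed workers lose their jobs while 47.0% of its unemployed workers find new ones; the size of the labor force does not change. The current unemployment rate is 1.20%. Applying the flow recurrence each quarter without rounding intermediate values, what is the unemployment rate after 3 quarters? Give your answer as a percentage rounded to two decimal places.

With a fixed labor force, u_{t+1} = u_t + s·(1−u_t) − f·u_t = u_t·(1−s−f) + s.
Here 1−s−f = 0.522 and s = 0.008.
u_1 = 0.012000 × 0.522 + 0.008 = 0.014264.
u_2 = 0.014264 × 0.522 + 0.008 = 0.015446.
u_3 = 0.015446 × 0.522 + 0.008 = 0.016063.

Unemployment rate after three quarters ≈ 1.61%.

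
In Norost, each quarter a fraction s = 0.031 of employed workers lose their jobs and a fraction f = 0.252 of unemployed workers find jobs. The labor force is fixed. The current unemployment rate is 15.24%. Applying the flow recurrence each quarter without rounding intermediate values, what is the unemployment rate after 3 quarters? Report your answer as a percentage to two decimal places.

With a fixed labor force, u_{t+1} = u_t + s·(1−u_t) − f·u_t = u_t·(1−s−f) + s.
Here 1−s−f = 0.717 and s = 0.031.
u_1 = 0.152400 × 0.717 + 0.031 = 0.140271.
u_2 = 0.140271 × 0.717 + 0.031 = 0.131574.
u_3 = 0.131574 × 0.717 + 0.031 = 0.125339.

Unemployment rate after three quarters ≈ 12.53%.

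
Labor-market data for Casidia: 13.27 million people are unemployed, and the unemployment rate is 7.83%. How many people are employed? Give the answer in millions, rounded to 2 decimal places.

About 156.21 million are employed.

Labor force = U / u = 13.27 / 0.0783 ≈ 169.48 million.
Employed = labor force − unemployed = 169.48 − 13.27 = 156.21 million.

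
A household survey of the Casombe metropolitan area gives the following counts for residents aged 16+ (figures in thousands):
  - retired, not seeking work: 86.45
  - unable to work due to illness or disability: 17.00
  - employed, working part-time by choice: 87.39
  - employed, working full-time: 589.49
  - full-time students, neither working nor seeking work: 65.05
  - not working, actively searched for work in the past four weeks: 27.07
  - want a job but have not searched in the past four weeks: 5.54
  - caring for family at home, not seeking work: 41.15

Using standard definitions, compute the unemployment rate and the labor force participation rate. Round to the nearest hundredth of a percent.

Employed = 87.39 + 589.49 = 676.88 thousand.
Unemployed = 27.07 thousand.
Labor force = 676.88 + 27.07 = 703.95 thousand.
Not in labor force = 86.45 + 17.00 + 65.05 + 5.54 + 41.15 = 215.19 thousand (those not working and not actively searching are outside the labor force — including those who want a job but have given up searching).
Civilian working-age population = 703.95 + 215.19 = 919.14 thousand.
Unemployment rate = 27.07 / 703.95 = 3.85%.
Labor force participation rate = 703.95 / 919.14 = 76.59%.

Unemployment rate ≈ 3.85%; labor force participation rate ≈ 76.59%.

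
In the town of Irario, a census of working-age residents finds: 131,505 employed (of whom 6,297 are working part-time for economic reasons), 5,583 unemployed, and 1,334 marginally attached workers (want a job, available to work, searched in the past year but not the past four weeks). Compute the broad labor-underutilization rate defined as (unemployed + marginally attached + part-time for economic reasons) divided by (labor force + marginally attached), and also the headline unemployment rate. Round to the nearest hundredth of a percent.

Broad underutilization rate ≈ 9.55%; headline unemployment rate ≈ 4.07%.

Labor force = 131,505 + 5,583 = 137,088.
Numerator = 5,583 + 1,334 + 6,297 = 13,214.
Denominator = 137,088 + 1,334 = 138,422.
Broad rate = 13,214 / 138,422 = 9.55%.
Headline unemployment rate = 5,583 / 137,088 = 4.07%.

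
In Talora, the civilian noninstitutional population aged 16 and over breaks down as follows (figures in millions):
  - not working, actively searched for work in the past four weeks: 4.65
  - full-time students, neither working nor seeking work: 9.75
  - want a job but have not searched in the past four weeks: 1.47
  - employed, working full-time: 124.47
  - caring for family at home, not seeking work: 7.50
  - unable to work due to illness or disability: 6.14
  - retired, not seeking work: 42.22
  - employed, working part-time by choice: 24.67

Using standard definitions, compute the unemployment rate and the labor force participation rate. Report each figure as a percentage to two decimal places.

Employed = 124.47 + 24.67 = 149.14 million.
Unemployed = 4.65 million.
Labor force = 149.14 + 4.65 = 153.79 million.
Not in labor force = 9.75 + 1.47 + 7.50 + 6.14 + 42.22 = 67.08 million (those not working and not actively searching are outside the labor force — including those who want a job but have given up searching).
Civilian working-age population = 153.79 + 67.08 = 220.87 million.
Unemployment rate = 4.65 / 153.79 = 3.02%.
Labor force participation rate = 153.79 / 220.87 = 69.63%.

Unemployment rate ≈ 3.02%; labor force participation rate ≈ 69.63%.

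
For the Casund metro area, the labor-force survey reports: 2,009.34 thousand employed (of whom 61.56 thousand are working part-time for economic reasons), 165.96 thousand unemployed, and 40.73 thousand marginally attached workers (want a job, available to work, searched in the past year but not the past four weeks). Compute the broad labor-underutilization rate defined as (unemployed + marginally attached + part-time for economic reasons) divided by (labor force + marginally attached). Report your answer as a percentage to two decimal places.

Broad underutilization rate ≈ 12.10%.

Labor force = 2,009.34 + 165.96 = 2,175.30 thousand.
Numerator = 165.96 + 40.73 + 61.56 = 268.25 thousand.
Denominator = 2,175.30 + 40.73 = 2,216.03 thousand.
Broad rate = 268.25 / 2,216.03 = 12.10%.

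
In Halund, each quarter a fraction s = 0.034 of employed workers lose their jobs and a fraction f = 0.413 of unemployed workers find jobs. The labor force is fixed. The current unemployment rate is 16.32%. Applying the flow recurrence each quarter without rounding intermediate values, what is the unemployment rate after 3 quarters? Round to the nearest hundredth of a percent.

Unemployment rate after three quarters ≈ 9.08%.

With a fixed labor force, u_{t+1} = u_t + s·(1−u_t) − f·u_t = u_t·(1−s−f) + s.
Here 1−s−f = 0.553 and s = 0.034.
u_1 = 0.163200 × 0.553 + 0.034 = 0.124250.
u_2 = 0.124250 × 0.553 + 0.034 = 0.102710.
u_3 = 0.102710 × 0.553 + 0.034 = 0.090799.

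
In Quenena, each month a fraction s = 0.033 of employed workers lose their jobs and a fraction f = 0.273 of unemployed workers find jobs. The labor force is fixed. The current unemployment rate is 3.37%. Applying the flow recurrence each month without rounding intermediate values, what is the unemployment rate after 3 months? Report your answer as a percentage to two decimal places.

Unemployment rate after three months ≈ 8.31%.

With a fixed labor force, u_{t+1} = u_t + s·(1−u_t) − f·u_t = u_t·(1−s−f) + s.
Here 1−s−f = 0.694 and s = 0.033.
u_1 = 0.033700 × 0.694 + 0.033 = 0.056388.
u_2 = 0.056388 × 0.694 + 0.033 = 0.072133.
u_3 = 0.072133 × 0.694 + 0.033 = 0.083060.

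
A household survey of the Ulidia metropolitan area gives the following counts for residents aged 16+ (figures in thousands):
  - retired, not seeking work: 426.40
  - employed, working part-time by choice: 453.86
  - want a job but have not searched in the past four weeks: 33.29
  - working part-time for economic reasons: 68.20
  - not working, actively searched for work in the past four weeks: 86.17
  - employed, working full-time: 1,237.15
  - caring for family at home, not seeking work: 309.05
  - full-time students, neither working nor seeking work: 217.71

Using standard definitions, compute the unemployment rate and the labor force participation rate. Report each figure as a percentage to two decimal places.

Employed = 453.86 + 68.20 + 1,237.15 = 1,759.21 thousand (anyone who worked, including part-time for economic reasons, counts as employed).
Unemployed = 86.17 thousand.
Labor force = 1,759.21 + 86.17 = 1,845.38 thousand.
Not in labor force = 426.40 + 33.29 + 309.05 + 217.71 = 986.45 thousand (those not working and not actively searching are outside the labor force — including those who want a job but have given up searching).
Civilian working-age population = 1,845.38 + 986.45 = 2,831.83 thousand.
Unemployment rate = 86.17 / 1,845.38 = 4.67%.
Labor force participation rate = 1,845.38 / 2,831.83 = 65.17%.

Unemployment rate ≈ 4.67%; labor force participation rate ≈ 65.17%.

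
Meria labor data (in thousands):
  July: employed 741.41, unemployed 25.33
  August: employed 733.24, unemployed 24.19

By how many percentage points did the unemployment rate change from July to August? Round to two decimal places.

July: labor force = 741.41 + 25.33 = 766.74; u = 25.33/766.74 = 3.30%.
August: labor force = 733.24 + 24.19 = 757.43; u = 24.19/757.43 = 3.19%.
Change = 3.19% − 3.30% = −0.11 pp.

The unemployment rate changed by −0.11 percentage points.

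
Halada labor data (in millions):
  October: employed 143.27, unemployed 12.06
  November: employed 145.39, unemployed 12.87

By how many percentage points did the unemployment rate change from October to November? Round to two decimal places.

The unemployment rate changed by +0.37 percentage points.

October: labor force = 143.27 + 12.06 = 155.33; u = 12.06/155.33 = 7.76%.
November: labor force = 145.39 + 12.87 = 158.26; u = 12.87/158.26 = 8.13%.
Change = 8.13% − 7.76% = +0.37 pp.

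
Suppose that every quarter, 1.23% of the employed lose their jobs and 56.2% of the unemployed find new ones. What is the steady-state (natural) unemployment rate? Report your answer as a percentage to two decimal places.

Steady-state unemployment rate ≈ 2.14%.

At steady state the flows balance: s·E = f·U, so U/(E+U) = s/(s+f).
u* = 1.23 / (1.23 + 56.2) = 1.23 / 57.43 = 2.14%.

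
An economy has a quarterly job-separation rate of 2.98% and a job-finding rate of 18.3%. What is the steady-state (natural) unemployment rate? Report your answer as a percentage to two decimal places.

At steady state the flows balance: s·E = f·U, so U/(E+U) = s/(s+f).
u* = 2.98 / (2.98 + 18.3) = 2.98 / 21.28 = 14.00%.

Steady-state unemployment rate ≈ 14.00%.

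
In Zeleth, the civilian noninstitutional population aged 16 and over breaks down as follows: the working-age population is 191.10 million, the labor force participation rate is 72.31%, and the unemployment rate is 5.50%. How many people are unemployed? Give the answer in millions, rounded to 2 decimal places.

Labor force = 0.7231 × 191.10 = 138.18 million.
Unemployed = 0.0550 × 138.18 ≈ 7.60 million.

About 7.60 million are unemployed.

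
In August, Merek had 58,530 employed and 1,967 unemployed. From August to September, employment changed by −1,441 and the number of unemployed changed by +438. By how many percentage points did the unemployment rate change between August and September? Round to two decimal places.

August: labor force = 58,530 + 1,967 = 60,497; u = 1,967/60,497 = 3.25%.
September: labor force = 57,089 + 2,405 = 59,494; u = 2,405/59,494 = 4.04%.
Change = 4.04% − 3.25% = +0.79 pp.

The unemployment rate changed by +0.79 percentage points.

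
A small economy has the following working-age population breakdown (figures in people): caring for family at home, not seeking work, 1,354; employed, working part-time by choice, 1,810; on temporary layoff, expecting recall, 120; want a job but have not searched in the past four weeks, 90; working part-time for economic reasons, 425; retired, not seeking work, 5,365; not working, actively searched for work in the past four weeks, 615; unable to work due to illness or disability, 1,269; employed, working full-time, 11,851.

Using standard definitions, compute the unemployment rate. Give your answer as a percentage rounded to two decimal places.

Unemployment rate ≈ 4.96%.

Employed = 1,810 + 425 + 11,851 = 14,086 (anyone who worked, including part-time for economic reasons, counts as employed).
Unemployed = 120 + 615 = 735 (jobless and actively searching, or on temporary layoff).
Labor force = 14,086 + 735 = 14,821.
Unemployment rate = 735 / 14,821 = 4.96%.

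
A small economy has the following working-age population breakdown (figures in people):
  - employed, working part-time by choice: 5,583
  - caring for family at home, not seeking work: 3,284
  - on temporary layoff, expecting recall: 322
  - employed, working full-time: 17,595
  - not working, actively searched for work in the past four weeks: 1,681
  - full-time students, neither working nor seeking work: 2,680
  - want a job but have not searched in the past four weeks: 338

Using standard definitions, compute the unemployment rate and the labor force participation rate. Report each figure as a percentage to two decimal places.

Employed = 5,583 + 17,595 = 23,178.
Unemployed = 322 + 1,681 = 2,003 (jobless and actively searching, or on temporary layoff).
Labor force = 23,178 + 2,003 = 25,181.
Not in labor force = 3,284 + 2,680 + 338 = 6,302 (those not working and not actively searching are outside the labor force — including those who want a job but have given up searching).
Civilian working-age population = 25,181 + 6,302 = 31,483.
Unemployment rate = 2,003 / 25,181 = 7.95%.
Labor force participation rate = 25,181 / 31,483 = 79.98%.

Unemployment rate ≈ 7.95%; labor force participation rate ≈ 79.98%.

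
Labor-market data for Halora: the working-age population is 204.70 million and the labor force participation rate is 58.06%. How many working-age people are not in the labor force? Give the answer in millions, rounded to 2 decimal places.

Share not in the labor force = 1 − 0.5806 = 0.4194.
Not in labor force = 0.4194 × 204.70 ≈ 85.85 million.

About 85.85 million are not in the labor force.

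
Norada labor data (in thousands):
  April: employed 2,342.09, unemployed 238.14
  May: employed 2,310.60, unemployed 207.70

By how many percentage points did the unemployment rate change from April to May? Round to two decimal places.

April: labor force = 2,342.09 + 238.14 = 2,580.23; u = 238.14/2,580.23 = 9.23%.
May: labor force = 2,310.60 + 207.70 = 2,518.30; u = 207.70/2,518.30 = 8.25%.
Change = 8.25% − 9.23% = −0.98 pp.

The unemployment rate changed by −0.98 percentage points.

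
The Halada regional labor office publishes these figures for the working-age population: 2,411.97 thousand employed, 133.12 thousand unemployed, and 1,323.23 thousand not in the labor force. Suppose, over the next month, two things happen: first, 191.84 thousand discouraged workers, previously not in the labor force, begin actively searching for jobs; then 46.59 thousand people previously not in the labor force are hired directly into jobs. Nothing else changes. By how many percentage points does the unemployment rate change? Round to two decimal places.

The unemployment rate changes by +6.44 percentage points.

Initially, labor force = 2,411.97 + 133.12 = 2,545.09 thousand, so u = 133.12/2,545.09 = 5.23%.
After the first change, unemployed and labor force both rise by 191.84 → E = 2,411.97, U = 324.96, labor force = 2,736.93 thousand.
After the second change, employed and labor force both rise by 46.59; unemployed unchanged → E = 2,458.56, U = 324.96, labor force = 2,783.52 thousand.
New unemployment rate = 324.96 / 2,783.52 = 11.67%.
Change = 11.67% − 5.23% = +6.44 percentage points.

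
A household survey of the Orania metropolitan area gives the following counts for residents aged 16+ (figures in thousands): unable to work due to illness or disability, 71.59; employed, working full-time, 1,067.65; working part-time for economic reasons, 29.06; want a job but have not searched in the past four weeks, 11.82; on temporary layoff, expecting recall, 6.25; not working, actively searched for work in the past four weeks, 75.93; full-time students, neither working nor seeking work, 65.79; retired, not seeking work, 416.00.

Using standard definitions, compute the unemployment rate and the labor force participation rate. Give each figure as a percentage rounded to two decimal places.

Employed = 1,067.65 + 29.06 = 1,096.71 thousand (anyone who worked, including part-time for economic reasons, counts as employed).
Unemployed = 6.25 + 75.93 = 82.18 thousand (jobless and actively searching, or on temporary layoff).
Labor force = 1,096.71 + 82.18 = 1,178.89 thousand.
Not in labor force = 71.59 + 11.82 + 65.79 + 416.00 = 565.20 thousand (those not working and not actively searching are outside the labor force — including those who want a job but have given up searching).
Civilian working-age population = 1,178.89 + 565.20 = 1,744.09 thousand.
Unemployment rate = 82.18 / 1,178.89 = 6.97%.
Labor force participation rate = 1,178.89 / 1,744.09 = 67.59%.

Unemployment rate ≈ 6.97%; labor force participation rate ≈ 67.59%.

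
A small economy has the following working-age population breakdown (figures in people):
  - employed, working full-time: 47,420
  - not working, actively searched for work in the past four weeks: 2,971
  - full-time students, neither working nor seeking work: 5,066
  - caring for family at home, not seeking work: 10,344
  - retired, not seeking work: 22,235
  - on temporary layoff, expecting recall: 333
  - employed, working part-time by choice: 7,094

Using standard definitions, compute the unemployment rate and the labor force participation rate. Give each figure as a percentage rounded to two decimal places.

Unemployment rate ≈ 5.71%; labor force participation rate ≈ 60.57%.

Employed = 47,420 + 7,094 = 54,514.
Unemployed = 2,971 + 333 = 3,304 (jobless and actively searching, or on temporary layoff).
Labor force = 54,514 + 3,304 = 57,818.
Not in labor force = 5,066 + 10,344 + 22,235 = 37,645 (those not working and not actively searching are outside the labor force).
Civilian working-age population = 57,818 + 37,645 = 95,463.
Unemployment rate = 3,304 / 57,818 = 5.71%.
Labor force participation rate = 57,818 / 95,463 = 60.57%.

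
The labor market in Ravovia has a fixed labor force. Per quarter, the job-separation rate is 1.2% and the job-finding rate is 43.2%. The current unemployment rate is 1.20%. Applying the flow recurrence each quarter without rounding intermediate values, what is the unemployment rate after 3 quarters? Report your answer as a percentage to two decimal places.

Unemployment rate after three quarters ≈ 2.44%.

With a fixed labor force, u_{t+1} = u_t + s·(1−u_t) − f·u_t = u_t·(1−s−f) + s.
Here 1−s−f = 0.556 and s = 0.012.
u_1 = 0.012000 × 0.556 + 0.012 = 0.018672.
u_2 = 0.018672 × 0.556 + 0.012 = 0.022382.
u_3 = 0.022382 × 0.556 + 0.012 = 0.024444.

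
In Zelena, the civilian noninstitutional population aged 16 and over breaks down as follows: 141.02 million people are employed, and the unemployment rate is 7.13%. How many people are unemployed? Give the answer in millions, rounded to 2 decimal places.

About 10.83 million are unemployed.

Let U be the number unemployed. The labor force is E + U, and U/(E+U) = 0.0713.
So U = 0.0713 × 141.02 / (1 − 0.0713) = 10.0547 / 0.9287 ≈ 10.83 million.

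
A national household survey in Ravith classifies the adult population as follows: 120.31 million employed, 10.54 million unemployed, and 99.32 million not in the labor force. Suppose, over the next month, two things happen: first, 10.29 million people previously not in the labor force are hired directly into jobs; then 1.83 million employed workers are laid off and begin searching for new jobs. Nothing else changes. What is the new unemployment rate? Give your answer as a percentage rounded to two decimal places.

New unemployment rate ≈ 8.76%.

Initially, labor force = 120.31 + 10.54 = 130.85 million, so u = 10.54/130.85 = 8.06%.
After the first change, employed and labor force both rise by 10.29; unemployed unchanged → E = 130.60, U = 10.54, labor force = 141.14 million.
After the second change, employed falls and unemployed rises by 1.83; labor force unchanged → E = 128.77, U = 12.37, labor force = 141.14 million.
New unemployment rate = 12.37 / 141.14 = 8.76%.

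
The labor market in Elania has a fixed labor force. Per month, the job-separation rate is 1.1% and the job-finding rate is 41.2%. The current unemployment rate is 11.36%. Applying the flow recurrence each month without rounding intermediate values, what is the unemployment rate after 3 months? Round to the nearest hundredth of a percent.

With a fixed labor force, u_{t+1} = u_t + s·(1−u_t) − f·u_t = u_t·(1−s−f) + s.
Here 1−s−f = 0.577 and s = 0.011.
u_1 = 0.113600 × 0.577 + 0.011 = 0.076547.
u_2 = 0.076547 × 0.577 + 0.011 = 0.055168.
u_3 = 0.055168 × 0.577 + 0.011 = 0.042832.

Unemployment rate after three months ≈ 4.28%.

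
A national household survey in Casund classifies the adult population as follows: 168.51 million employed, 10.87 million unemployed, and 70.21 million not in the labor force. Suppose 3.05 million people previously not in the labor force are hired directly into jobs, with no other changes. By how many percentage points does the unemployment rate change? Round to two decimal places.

The unemployment rate changes by −0.10 percentage points.

Initially, labor force = 168.51 + 10.87 = 179.38 million, so u = 10.87/179.38 = 6.06%.
After the change, employed and labor force both rise by 3.05; unemployed unchanged → E = 171.56, U = 10.87, labor force = 182.43 million.
New unemployment rate = 10.87 / 182.43 = 5.96%.
Change = 5.96% − 6.06% = −0.10 percentage points.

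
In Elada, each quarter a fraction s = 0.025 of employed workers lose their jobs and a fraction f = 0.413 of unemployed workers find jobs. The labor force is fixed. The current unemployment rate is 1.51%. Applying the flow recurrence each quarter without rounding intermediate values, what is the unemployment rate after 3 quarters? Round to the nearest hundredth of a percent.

With a fixed labor force, u_{t+1} = u_t + s·(1−u_t) − f·u_t = u_t·(1−s−f) + s.
Here 1−s−f = 0.562 and s = 0.025.
u_1 = 0.015100 × 0.562 + 0.025 = 0.033486.
u_2 = 0.033486 × 0.562 + 0.025 = 0.043819.
u_3 = 0.043819 × 0.562 + 0.025 = 0.049626.

Unemployment rate after three quarters ≈ 4.96%.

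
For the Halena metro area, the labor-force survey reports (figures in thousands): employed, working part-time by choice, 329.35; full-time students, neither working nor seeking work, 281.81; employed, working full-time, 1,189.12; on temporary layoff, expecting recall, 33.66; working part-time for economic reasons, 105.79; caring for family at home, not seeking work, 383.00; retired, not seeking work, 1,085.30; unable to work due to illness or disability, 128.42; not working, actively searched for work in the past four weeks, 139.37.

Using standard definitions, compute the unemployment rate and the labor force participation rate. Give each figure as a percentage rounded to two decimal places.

Employed = 329.35 + 1,189.12 + 105.79 = 1,624.26 thousand (anyone who worked, including part-time for economic reasons, counts as employed).
Unemployed = 33.66 + 139.37 = 173.03 thousand (jobless and actively searching, or on temporary layoff).
Labor force = 1,624.26 + 173.03 = 1,797.29 thousand.
Not in labor force = 281.81 + 383.00 + 1,085.30 + 128.42 = 1,878.53 thousand (those not working and not actively searching are outside the labor force).
Civilian working-age population = 1,797.29 + 1,878.53 = 3,675.82 thousand.
Unemployment rate = 173.03 / 1,797.29 = 9.63%.
Labor force participation rate = 1,797.29 / 3,675.82 = 48.89%.

Unemployment rate ≈ 9.63%; labor force participation rate ≈ 48.89%.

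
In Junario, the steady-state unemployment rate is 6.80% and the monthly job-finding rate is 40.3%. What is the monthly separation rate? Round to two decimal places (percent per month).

Separation rate ≈ 2.94% per month.

From u* = s/(s+f): s = u·f/(1−u).
s = 0.0680 × 40.3 / (1 − 0.0680) = 2.7404 / 0.9320 ≈ 2.94% per month.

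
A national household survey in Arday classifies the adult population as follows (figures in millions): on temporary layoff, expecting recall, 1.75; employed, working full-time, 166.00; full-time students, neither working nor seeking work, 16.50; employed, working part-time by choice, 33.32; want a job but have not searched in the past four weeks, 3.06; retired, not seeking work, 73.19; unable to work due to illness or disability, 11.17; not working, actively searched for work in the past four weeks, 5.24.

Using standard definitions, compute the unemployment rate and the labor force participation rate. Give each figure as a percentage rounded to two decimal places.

Unemployment rate ≈ 3.39%; labor force participation rate ≈ 66.50%.

Employed = 166.00 + 33.32 = 199.32 million.
Unemployed = 1.75 + 5.24 = 6.99 million (jobless and actively searching, or on temporary layoff).
Labor force = 199.32 + 6.99 = 206.31 million.
Not in labor force = 16.50 + 3.06 + 73.19 + 11.17 = 103.92 million (those not working and not actively searching are outside the labor force — including those who want a job but have given up searching).
Civilian working-age population = 206.31 + 103.92 = 310.23 million.
Unemployment rate = 6.99 / 206.31 = 3.39%.
Labor force participation rate = 206.31 / 310.23 = 66.50%.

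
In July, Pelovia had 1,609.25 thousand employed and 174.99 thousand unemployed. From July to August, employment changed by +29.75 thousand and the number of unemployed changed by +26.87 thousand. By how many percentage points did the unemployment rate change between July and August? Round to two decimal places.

July: labor force = 1,609.25 + 174.99 = 1,784.24; u = 174.99/1,784.24 = 9.81%.
August: labor force = 1,639.00 + 201.86 = 1,840.86; u = 201.86/1,840.86 = 10.97%.
Change = 10.97% − 9.81% = +1.16 pp.

The unemployment rate changed by +1.16 percentage points.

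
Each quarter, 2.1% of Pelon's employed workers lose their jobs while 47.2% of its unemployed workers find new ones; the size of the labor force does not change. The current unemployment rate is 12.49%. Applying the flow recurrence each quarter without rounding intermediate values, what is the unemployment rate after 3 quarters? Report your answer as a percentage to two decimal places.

Unemployment rate after three quarters ≈ 5.33%.

With a fixed labor force, u_{t+1} = u_t + s·(1−u_t) − f·u_t = u_t·(1−s−f) + s.
Here 1−s−f = 0.507 and s = 0.021.
u_1 = 0.124900 × 0.507 + 0.021 = 0.084324.
u_2 = 0.084324 × 0.507 + 0.021 = 0.063752.
u_3 = 0.063752 × 0.507 + 0.021 = 0.053322.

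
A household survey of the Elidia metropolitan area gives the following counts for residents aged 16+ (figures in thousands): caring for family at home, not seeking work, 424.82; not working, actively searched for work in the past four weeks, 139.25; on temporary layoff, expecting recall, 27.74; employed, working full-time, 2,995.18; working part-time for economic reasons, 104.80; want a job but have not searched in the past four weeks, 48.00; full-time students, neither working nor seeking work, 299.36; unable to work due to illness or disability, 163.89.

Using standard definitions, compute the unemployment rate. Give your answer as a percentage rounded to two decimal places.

Unemployment rate ≈ 5.11%.

Employed = 2,995.18 + 104.80 = 3,099.98 thousand (anyone who worked, including part-time for economic reasons, counts as employed).
Unemployed = 139.25 + 27.74 = 166.99 thousand (jobless and actively searching, or on temporary layoff).
Labor force = 3,099.98 + 166.99 = 3,266.97 thousand.
Unemployment rate = 166.99 / 3,266.97 = 5.11%.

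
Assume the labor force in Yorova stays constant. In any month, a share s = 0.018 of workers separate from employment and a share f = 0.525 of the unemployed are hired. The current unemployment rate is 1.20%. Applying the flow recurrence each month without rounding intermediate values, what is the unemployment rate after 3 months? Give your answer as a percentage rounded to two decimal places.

Unemployment rate after three months ≈ 3.11%.

With a fixed labor force, u_{t+1} = u_t + s·(1−u_t) − f·u_t = u_t·(1−s−f) + s.
Here 1−s−f = 0.457 and s = 0.018.
u_1 = 0.012000 × 0.457 + 0.018 = 0.023484.
u_2 = 0.023484 × 0.457 + 0.018 = 0.028732.
u_3 = 0.028732 × 0.457 + 0.018 = 0.031131.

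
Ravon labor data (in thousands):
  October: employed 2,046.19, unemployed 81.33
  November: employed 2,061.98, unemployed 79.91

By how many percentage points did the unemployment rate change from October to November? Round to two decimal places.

The unemployment rate changed by −0.09 percentage points.

October: labor force = 2,046.19 + 81.33 = 2,127.52; u = 81.33/2,127.52 = 3.82%.
November: labor force = 2,061.98 + 79.91 = 2,141.89; u = 79.91/2,141.89 = 3.73%.
Change = 3.73% − 3.82% = −0.09 pp.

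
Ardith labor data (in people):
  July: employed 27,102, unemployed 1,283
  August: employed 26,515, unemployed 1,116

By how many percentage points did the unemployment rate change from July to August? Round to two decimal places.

The unemployment rate changed by −0.48 percentage points.

July: labor force = 27,102 + 1,283 = 28,385; u = 1,283/28,385 = 4.52%.
August: labor force = 26,515 + 1,116 = 27,631; u = 1,116/27,631 = 4.04%.
Change = 4.04% − 4.52% = −0.48 pp.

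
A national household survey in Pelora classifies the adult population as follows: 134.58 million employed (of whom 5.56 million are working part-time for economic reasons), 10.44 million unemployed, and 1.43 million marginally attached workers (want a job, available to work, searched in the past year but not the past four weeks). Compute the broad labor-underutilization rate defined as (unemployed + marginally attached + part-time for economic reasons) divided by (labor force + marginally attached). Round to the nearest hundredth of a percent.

Broad underutilization rate ≈ 11.90%.

Labor force = 134.58 + 10.44 = 145.02 million.
Numerator = 10.44 + 1.43 + 5.56 = 17.43 million.
Denominator = 145.02 + 1.43 = 146.45 million.
Broad rate = 17.43 / 146.45 = 11.90%.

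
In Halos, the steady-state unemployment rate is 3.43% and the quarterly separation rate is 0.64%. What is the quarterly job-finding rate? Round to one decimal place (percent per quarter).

Job-finding rate ≈ 18.0% per quarter.

From u* = s/(s+f): f = s·(1−u)/u.
f = 0.64 × (1 − 0.0343) / 0.0343 = 0.6180 / 0.0343 ≈ 18.0% per quarter.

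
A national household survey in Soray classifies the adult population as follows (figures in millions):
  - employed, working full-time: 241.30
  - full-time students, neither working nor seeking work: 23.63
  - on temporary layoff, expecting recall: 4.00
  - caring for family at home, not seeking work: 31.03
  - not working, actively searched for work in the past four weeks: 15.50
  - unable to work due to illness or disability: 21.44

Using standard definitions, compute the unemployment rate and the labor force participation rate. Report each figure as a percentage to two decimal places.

Employed = 241.30 million.
Unemployed = 4.00 + 15.50 = 19.50 million (jobless and actively searching, or on temporary layoff).
Labor force = 241.30 + 19.50 = 260.80 million.
Not in labor force = 23.63 + 31.03 + 21.44 = 76.10 million (those not working and not actively searching are outside the labor force).
Civilian working-age population = 260.80 + 76.10 = 336.90 million.
Unemployment rate = 19.50 / 260.80 = 7.48%.
Labor force participation rate = 260.80 / 336.90 = 77.41%.

Unemployment rate ≈ 7.48%; labor force participation rate ≈ 77.41%.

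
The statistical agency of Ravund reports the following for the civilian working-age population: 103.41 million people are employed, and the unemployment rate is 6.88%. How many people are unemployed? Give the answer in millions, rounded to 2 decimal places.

Let U be the number unemployed. The labor force is E + U, and U/(E+U) = 0.0688.
So U = 0.0688 × 103.41 / (1 − 0.0688) = 7.1146 / 0.9312 ≈ 7.64 million.

About 7.64 million are unemployed.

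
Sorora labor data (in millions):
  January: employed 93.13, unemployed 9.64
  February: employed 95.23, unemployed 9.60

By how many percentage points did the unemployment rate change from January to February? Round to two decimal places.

January: labor force = 93.13 + 9.64 = 102.77; u = 9.64/102.77 = 9.38%.
February: labor force = 95.23 + 9.60 = 104.83; u = 9.60/104.83 = 9.16%.
Change = 9.16% − 9.38% = −0.22 pp.

The unemployment rate changed by −0.22 percentage points.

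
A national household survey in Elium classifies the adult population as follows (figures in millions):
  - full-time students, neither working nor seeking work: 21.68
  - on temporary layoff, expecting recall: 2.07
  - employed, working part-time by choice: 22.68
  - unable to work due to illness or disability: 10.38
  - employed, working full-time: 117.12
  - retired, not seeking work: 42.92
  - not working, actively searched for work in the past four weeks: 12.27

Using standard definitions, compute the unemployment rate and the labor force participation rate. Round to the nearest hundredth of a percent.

Employed = 22.68 + 117.12 = 139.80 million.
Unemployed = 2.07 + 12.27 = 14.34 million (jobless and actively searching, or on temporary layoff).
Labor force = 139.80 + 14.34 = 154.14 million.
Not in labor force = 21.68 + 10.38 + 42.92 = 74.98 million (those not working and not actively searching are outside the labor force).
Civilian working-age population = 154.14 + 74.98 = 229.12 million.
Unemployment rate = 14.34 / 154.14 = 9.30%.
Labor force participation rate = 154.14 / 229.12 = 67.27%.

Unemployment rate ≈ 9.30%; labor force participation rate ≈ 67.27%.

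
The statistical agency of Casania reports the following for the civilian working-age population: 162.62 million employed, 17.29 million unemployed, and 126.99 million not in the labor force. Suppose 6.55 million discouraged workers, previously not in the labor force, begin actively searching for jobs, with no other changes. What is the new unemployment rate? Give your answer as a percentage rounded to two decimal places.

New unemployment rate ≈ 12.79%.

Initially, labor force = 162.62 + 17.29 = 179.91 million, so u = 17.29/179.91 = 9.61%.
After the change, unemployed and labor force both rise by 6.55 → E = 162.62, U = 23.84, labor force = 186.46 million.
New unemployment rate = 23.84 / 186.46 = 12.79%.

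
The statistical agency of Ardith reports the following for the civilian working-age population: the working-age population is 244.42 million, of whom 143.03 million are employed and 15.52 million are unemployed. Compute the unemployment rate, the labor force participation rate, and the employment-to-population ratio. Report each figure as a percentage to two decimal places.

Unemployment rate ≈ 9.79%; labor force participation rate ≈ 64.87%; employment-population ratio ≈ 58.52%.

Labor force = employed + unemployed = 143.03 + 15.52 = 158.55 million.
Unemployment rate = 15.52 / 158.55 = 9.79%.
Labor force participation rate = 158.55 / 244.42 = 64.87%.
Employment-population ratio = 143.03 / 244.42 = 58.52%.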